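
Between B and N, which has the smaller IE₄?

N

The fourth ionization energy removes an electron from the +3 ion. For each element: B³⁺ is the bare [He] core; N³⁺ still has 2 valence electrons.
Core electrons are held far more tightly than valence electrons, so B tops the IE_4 order.
The numbers (kJ/mol): B 25026, N 7475.
Putting it together, IE_4: N < B.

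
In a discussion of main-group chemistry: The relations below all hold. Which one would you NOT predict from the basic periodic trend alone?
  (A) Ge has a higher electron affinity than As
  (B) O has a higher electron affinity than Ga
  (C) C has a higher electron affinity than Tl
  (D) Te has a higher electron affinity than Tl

(A)

The general trend: electron affinity increases across a period and decreases down a group.
(A) Ge (period 4, group 14) vs As (period 4, group 15): the stated order contradicts the simple trend.
(B) O (period 2, group 16) vs Ga (period 4, group 13): the stated order agrees with the simple trend.
(C) C (period 2, group 14) vs Tl (period 6, group 13): the stated order agrees with the simple trend.
(D) Te (period 5, group 16) vs Tl (period 6, group 13): the stated order agrees with the simple trend.
The exception is (A): adding an electron to As's half-filled 4p³ is unfavourable, so Ge (4p²) has the more exothermic EA.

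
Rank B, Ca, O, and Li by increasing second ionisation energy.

Ca < B < O < Li

IE_2 is the cost of taking one more electron from the +1 cation: B⁺ still has 2 valence electrons; Ca⁺ still has 1 valence electron; O⁺ still has 5 valence electrons; Li⁺ is the bare [He] core.
Pulling an electron out of a noble-gas core costs far more than removing a remaining valence electron, so Li sits at the high end of IE_2.
Valence configurations: B⁺ [He]2s², Ca⁺ [Ar]4s¹, O⁺ [He]2s²2p³.
Approximate IE_2 values (kJ/mol): B 2427, Ca 1145, O 3388, Li 7298.
Overall IE_2 order: Ca < B < O < Li.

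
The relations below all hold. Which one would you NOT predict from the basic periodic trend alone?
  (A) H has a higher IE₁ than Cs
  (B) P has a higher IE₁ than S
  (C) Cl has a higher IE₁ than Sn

The general trend: IE₁ increases across a period and decreases down a group.
(A) H (period 1, group 1) vs Cs (period 6, group 1): the stated order agrees with the simple trend.
(B) P (period 3, group 15) vs S (period 3, group 16): the stated order contradicts the simple trend.
(C) Cl (period 3, group 17) vs Sn (period 5, group 14): the stated order agrees with the simple trend.
The exception is (B): S (3p⁴) ionizes more easily than half-filled P (3p³) because the paired 3p electron in S is pushed out by e⁻–e⁻ repulsion.

(B)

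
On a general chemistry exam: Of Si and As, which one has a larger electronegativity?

As

Si is in period 3, group 14; As is in period 4, group 15.
Electronegativity increases across a period and decreases down a group, tracking effective nuclear charge and atomic size.
These sit on a diagonal, where the across-period and down-group effects partly cancel.
As > Si: the two effects oppose for this pair; the across-period effect wins (2.18 vs 1.90).
Tabulated electronegativity (Pauling): Si 1.90, As 2.18.
So As has the larger electronegativity (As > Si).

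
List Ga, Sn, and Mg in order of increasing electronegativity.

Mg, Ga, Sn

Mg is in period 3, group 2; Ga is in period 4, group 13; Sn is in period 5, group 14.
Smaller atoms with higher effective nuclear charge are more electronegative.
These sit on a diagonal, where the across-period and down-group effects partly cancel.
Ga > Mg: period and group pull opposite ways; the across-period shift dominates (1.81 vs 1.31).
Sn > Ga: period and group pull opposite ways; the across-period shift dominates (1.96 vs 1.81).
Approximate values (Pauling): Mg 1.31, Ga 1.81, Sn 1.96.
So from lowest to highest: Mg < Ga < Sn.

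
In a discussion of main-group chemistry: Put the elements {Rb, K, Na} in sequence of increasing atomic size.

Na < K < Rb

Atomic radius shrinks across a period as nuclear charge pulls the same shell inward, and grows down a group as new shells are added.
All are in group 1, so atomic radius increases down the group.
So from smallest to largest: Na < K < Rb.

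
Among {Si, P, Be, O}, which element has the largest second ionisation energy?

After 1 electron has been removed, what remains? Si⁺ still has 3 valence electrons; P⁺ still has 4 valence electrons; Be⁺ still has 1 valence electron; O⁺ still has 5 valence electrons.
All are still removing valence electrons, so compare the +1 ions as you would atoms: IE_2 generally rises across a period (higher Z_eff) and falls down a group (larger shell), subject to the usual subshell exceptions.
Valence configurations: Si⁺ [Ne]3s²3p¹, P⁺ [Ne]3s²3p², Be⁺ [He]2s¹, O⁺ [He]2s²2p³.
The numbers (kJ/mol): Si 1577, P 1907, Be 1757, O 3388.
Hence IE_2: Si < Be < P < O.

O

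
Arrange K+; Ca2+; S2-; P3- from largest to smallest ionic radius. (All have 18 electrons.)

P3- > S2- > K+ > Ca2+

All of these have 18 electrons, so size is governed by nuclear charge alone: the more protons, the stronger the pull on the same electron cloud, and the smaller the ion.
Nuclear charges: Ca2+ (Z=20), K+ (Z=19), S2- (Z=16), P3- (Z=15).
Largest to smallest: P3- > S2- > K+ > Ca2+.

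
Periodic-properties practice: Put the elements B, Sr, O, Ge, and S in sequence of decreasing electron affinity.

S, O, Ge, B, Sr

B is in period 2, group 13; O is in period 2, group 16; S is in period 3, group 16; Ge is in period 4, group 14; Sr is in period 5, group 2.
EA tends to increase across a period and decrease down a group, though the pattern is less regular than for IE or radius.
Here both period and group differ, so the two effects have to be weighed against each other.
B > Sr: both effects reinforce here, so B is clearly the higher of the two.
Ge > B: the two effects oppose for this pair; the across-period effect wins (119 vs 27 kJ/mol).
O > Ge: both effects reinforce here, so O is clearly the higher of the two.
S > O: this pair runs against the simple trend — see the exception note.
Note the exception: S has a higher electron affinity than O, contrary to the simple trend — the compact 2p subshell of O repels the added electron more than S's larger 3p does.
For reference (kJ/mol): B 27, O 141, S 200, Ge 119, Sr 5.
So from highest to lowest: S > O > Ge > B > Sr.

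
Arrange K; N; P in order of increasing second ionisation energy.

After 1 electron has been removed, what remains? K⁺ is the bare [Ar] core; N⁺ still has 4 valence electrons; P⁺ still has 4 valence electrons.
Breaking into a closed-shell core is much more expensive than removing a leftover valence electron — K has the largest IE_2 here.
Valence configurations: N⁺ [He]2s²2p², P⁺ [Ne]3s²3p².
Tabulated IE_2 (kJ/mol): K 3052, N 2856, P 1907.
Putting it together, IE_2: P < N < K.

P < N < K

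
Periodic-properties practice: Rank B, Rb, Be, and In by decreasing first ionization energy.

Be is in period 2, group 2; B is in period 2, group 13; Rb is in period 5, group 1; In is in period 5, group 13.
Across a period the outer electron is held more tightly (higher IE₁); down a group it sits in a higher shell, more shielded, and comes off more easily.
Neither a single period nor a single group — weigh both effects.
In > Rb: In lies to the right of Rb in period 5, so the across-period effect alone puts In higher.
B > In: they share group 13; the group trend gives B the larger value.
Be > B: this pair runs against the simple trend — see the exception note.
Note the exception: Be has a higher first ionization energy than B, contrary to the simple trend — removing B's lone 2p electron is easier than breaking Be's filled 2s².
Tabulated first ionization energy (kJ/mol): Be 900, B 801, Rb 403, In 558.
So from highest to lowest: Be > B > In > Rb.

Be > B > In > Rb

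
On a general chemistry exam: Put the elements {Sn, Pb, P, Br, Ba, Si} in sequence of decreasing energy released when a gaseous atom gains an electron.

Si is in period 3, group 14; P is in period 3, group 15; Br is in period 4, group 17; Sn is in period 5, group 14; Ba is in period 6, group 2; Pb is in period 6, group 14.
EA tends to increase across a period and decrease down a group, though the pattern is less regular than for IE or radius.
Neither a single period nor a single group — weigh both effects.
Pb > Ba: both are in period 6; the period trend gives Pb the larger value.
P > Pb: relative to Pb, both the across-period and down-group shifts push P's electron affinity up.
Sn > P: this pair runs against the simple trend — see the exception note.
Si > Sn: they share group 14; the group trend gives Si the larger value.
Br > Si: the two effects oppose for this pair; the across-period effect wins (325 vs 134 kJ/mol).
Note the exception: Sn has a higher electron affinity than P, contrary to the simple trend — adding an electron to P's half-filled np³ subshell costs electron-pairing energy.
Note the exception: Si has a higher electron affinity than P, contrary to the simple trend — adding an electron to P's half-filled 3p³ is unfavourable, so Si (3p²) has the more exothermic EA.
For reference (kJ/mol): Si 134, P 72, Br 325, Sn 107, Ba 14, Pb 35.
So from highest to lowest: Br > Si > Sn > P > Pb > Ba.

Br > Si > Sn > P > Pb > Ba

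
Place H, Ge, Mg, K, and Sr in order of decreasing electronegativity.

H, Ge, Mg, Sr, K

H is in period 1, group 1; Mg is in period 3, group 2; K is in period 4, group 1; Ge is in period 4, group 14; Sr is in period 5, group 2.
EN rises left→right (higher Z_eff, smaller atoms) and falls top→bottom (larger, more shielded atoms).
These span different periods and groups, so the two trends combine.
Sr > K: period and group pull opposite ways; the across-period shift dominates (0.95 vs 0.82).
Mg > Sr: they share group 2; the group trend gives Mg the larger value.
Ge > Mg: period and group pull opposite ways; the across-period shift dominates (2.01 vs 1.31).
H > Ge: period and group pull opposite ways; the down-group shift dominates (2.20 vs 2.01).
Tabulated electronegativity (Pauling): H 2.20, Mg 1.31, K 0.82, Ge 2.01, Sr 0.95.
So from highest to lowest: H > Ge > Mg > Sr > K.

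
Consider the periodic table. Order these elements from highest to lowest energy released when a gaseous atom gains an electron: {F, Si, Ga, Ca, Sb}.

F is in period 2, group 17; Si is in period 3, group 14; Ca is in period 4, group 2; Ga is in period 4, group 13; Sb is in period 5, group 15.
Adding an electron releases more energy for atoms nearer the top right (short of the noble gases).
Neither a single period nor a single group — weigh both effects.
Ga > Ca: both are in period 4; the period trend gives Ga the larger value.
Sb > Ga: period and group pull opposite ways; the across-period shift dominates (103 vs 29 kJ/mol).
Si > Sb: period and group pull opposite ways; the down-group shift dominates (134 vs 103 kJ/mol).
F > Si: both effects reinforce here, so F is clearly the higher of the two.
Tabulated electron affinity (kJ/mol): F 328, Si 134, Ca 2, Ga 29, Sb 103.
So from highest to lowest: F > Si > Sb > Ga > Ca.

F, Si, Sb, Ga, Ca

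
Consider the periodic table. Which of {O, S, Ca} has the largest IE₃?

IE_3 is the cost of taking one more electron from the +2 cation: O²⁺ still has 4 valence electrons; S²⁺ still has 4 valence electrons; Ca²⁺ is the bare [Ar] core.
Usually core removal costs more than valence removal, but here the competition is close: a tightly held n=2 valence electron can cost more to remove than an n=3 core electron, so the actual values have to decide it.
Valence configurations: O²⁺ [He]2s²2p², S²⁺ [Ne]3s²3p².
Tabulated IE_3 (kJ/mol): O 5300, S 3357, Ca 4912.
Overall IE_3 order: S < Ca < O.

O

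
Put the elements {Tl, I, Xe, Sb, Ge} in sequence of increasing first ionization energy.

Ge is in period 4, group 14; Sb is in period 5, group 15; I is in period 5, group 17; Xe is in period 5, group 18; Tl is in period 6, group 13.
First ionization energy rises across a period (greater Z_eff holds electrons more tightly) and falls down a group (valence electrons are farther from the nucleus).
Neither a single period nor a single group — weigh both effects.
Ge > Tl: relative to Tl, both the across-period and down-group shifts push Ge's first ionization energy up.
Sb > Ge: the two effects oppose for this pair; the across-period effect wins (831 vs 762 kJ/mol).
I > Sb: I lies to the right of Sb in period 5, so the across-period effect alone puts I higher.
Xe > I: both are in period 5; the period trend gives Xe the larger value.
Approximate values (kJ/mol): Ge 762, Sb 831, I 1008, Xe 1170, Tl 589.
So from lowest to highest: Tl < Ge < Sb < I < Xe.

Tl < Ge < Sb < I < Xe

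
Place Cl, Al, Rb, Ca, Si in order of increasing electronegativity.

Al is in period 3, group 13; Si is in period 3, group 14; Cl is in period 3, group 17; Ca is in period 4, group 2; Rb is in period 5, group 1.
EN rises left→right (higher Z_eff, smaller atoms) and falls top→bottom (larger, more shielded atoms).
Neither a single period nor a single group — weigh both effects.
Ca > Rb: both effects reinforce here, so Ca is clearly the higher of the two.
Al > Ca: both effects reinforce here, so Al is clearly the higher of the two.
Si > Al: both are in period 3; the period trend gives Si the larger value.
Cl > Si: Cl lies to the right of Si in period 3, so the across-period effect alone puts Cl higher.
For reference (Pauling): Al 1.61, Si 1.90, Cl 3.16, Ca 1.00, Rb 0.82.
So from lowest to highest: Rb < Ca < Al < Si < Cl.

Rb, Ca, Al, Si, Cl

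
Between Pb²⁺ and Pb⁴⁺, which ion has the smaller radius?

Pb⁴⁺

Both ions have Z = 82 protons, but Pb⁴⁺ has lost more electrons, so its remaining electrons feel a larger effective nuclear charge per electron and are pulled in more tightly.
Higher positive charge → smaller ion, so Pb²⁺ > Pb⁴⁺.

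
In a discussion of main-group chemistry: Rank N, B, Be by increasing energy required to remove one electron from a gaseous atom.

Be is in period 2, group 2; B is in period 2, group 13; N is in period 2, group 15.
Across a period the outer electron is held more tightly (higher IE₁); down a group it sits in a higher shell, more shielded, and comes off more easily.
All lie in period 2; the across-period trend (first ionization energy increases left to right) applies, with the exception below.
Note the exception: Be has a higher first ionization energy than B, contrary to the simple trend — removing B's lone 2p electron is easier than breaking Be's filled 2s².
Tabulated first ionization energy (kJ/mol): Be 900, B 801, N 1402.
So from lowest to highest: B < Be < N.

B < Be < N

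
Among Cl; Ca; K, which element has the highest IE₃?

IE_3 is the cost of taking one more electron from the +2 cation: Cl²⁺ still has 5 valence electrons; Ca²⁺ is the bare [Ar] core; K²⁺ is already 1 electron into the core.
Breaking into a closed-shell core is much more expensive than removing a leftover valence electron — K and Ca have the largest IE_3 here.
Approximate IE_3 values (kJ/mol): Cl 3822, Ca 4912, K 4420.
Overall IE_3 order: Cl < K < Ca.

Ca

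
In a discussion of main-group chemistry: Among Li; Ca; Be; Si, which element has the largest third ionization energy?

The third ionization energy removes an electron from the +2 ion. For each element: Li²⁺ is already 1 electron into the core; Ca²⁺ is the bare [Ar] core; Be²⁺ is the bare [He] core; Si²⁺ still has 2 valence electrons.
Core electrons are held far more tightly than valence electrons, so Ca, Li and Be top the IE_3 order.
The numbers (kJ/mol): Li 11815, Ca 4912, Be 14849, Si 3232.
Putting it together, IE_3: Si < Ca < Li < Be.

Be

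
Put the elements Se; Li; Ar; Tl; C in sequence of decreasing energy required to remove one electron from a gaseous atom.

Ar > C > Se > Tl > Li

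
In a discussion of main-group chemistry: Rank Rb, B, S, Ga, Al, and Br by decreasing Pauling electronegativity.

Br > S > B > Ga > Al > Rb

B is in period 2, group 13; Al is in period 3, group 13; S is in period 3, group 16; Ga is in period 4, group 13; Br is in period 4, group 17; Rb is in period 5, group 1.
Smaller atoms with higher effective nuclear charge are more electronegative.
Neither a single period nor a single group — weigh both effects.
Al > Rb: both effects reinforce here, so Al is clearly the higher of the two.
Ga > Al: this pair runs against the simple trend — see the exception note.
B > Ga: B sits above Ga in group 13, so the down-group effect alone puts B higher.
S > B: the two effects oppose for this pair; the across-period effect wins (2.58 vs 2.04).
Br > S: the two effects oppose for this pair; the across-period effect wins (2.96 vs 2.58).
Note the exception: Ga has a higher electronegativity than Al, contrary to the simple trend — poor shielding by filled d (and f) subshells raises the heavier element's effective nuclear charge more than the simple down-group trend predicts.
Approximate values (Pauling): B 2.04, Al 1.61, S 2.58, Ga 1.81, Br 2.96, Rb 0.82.
So from highest to lowest: Br > S > B > Ga > Al > Rb.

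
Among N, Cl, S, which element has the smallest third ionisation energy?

S

After 2 electrons have been removed, what remains? N²⁺ still has 3 valence electrons; Cl²⁺ still has 5 valence electrons; S²⁺ still has 4 valence electrons.
All are still removing valence electrons, so compare the +2 ions as you would atoms: IE_3 generally rises across a period (higher Z_eff) and falls down a group (larger shell), subject to the usual subshell exceptions.
Valence configurations: N²⁺ [He]2s²2p¹, Cl²⁺ [Ne]3s²3p³, S²⁺ [Ne]3s²3p².
Tabulated IE_3 (kJ/mol): N 4578, Cl 3822, S 3357.
Hence IE_3: S < Cl < N.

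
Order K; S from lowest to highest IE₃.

S < K

After 2 electrons have been removed, what remains? K²⁺ is already 1 electron into the core; S²⁺ still has 4 valence electrons.
Core electrons are held far more tightly than valence electrons, so K tops the IE_3 order.
The numbers (kJ/mol): K 4420, S 3357.
Putting it together, IE_3: S < K.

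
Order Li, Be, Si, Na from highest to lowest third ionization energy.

Be, Li, Na, Si

After 2 electrons have been removed, what remains? Li²⁺ is already 1 electron into the core; Be²⁺ is the bare [He] core; Si²⁺ still has 2 valence electrons; Na²⁺ is already 1 electron into the core.
Breaking into a closed-shell core is much more expensive than removing a leftover valence electron — Na, Li and Be have the largest IE_3 here.
Tabulated IE_3 (kJ/mol): Li 11815, Be 14849, Si 3232, Na 6910.
Putting it together, IE_3: Si < Na < Li < Be.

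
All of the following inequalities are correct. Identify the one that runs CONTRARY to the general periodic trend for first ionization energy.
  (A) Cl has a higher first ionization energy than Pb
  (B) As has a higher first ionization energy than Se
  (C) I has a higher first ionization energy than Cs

(B)

The general trend: first ionization energy increases across a period and decreases down a group.
(A) Cl (period 3, group 17) vs Pb (period 6, group 14): the stated order agrees with the simple trend.
(B) As (period 4, group 15) vs Se (period 4, group 16): the stated order contradicts the simple trend.
(C) I (period 5, group 17) vs Cs (period 6, group 1): the stated order agrees with the simple trend.
The exception is (B): Se (4p⁴) ionizes more easily than half-filled As (4p³).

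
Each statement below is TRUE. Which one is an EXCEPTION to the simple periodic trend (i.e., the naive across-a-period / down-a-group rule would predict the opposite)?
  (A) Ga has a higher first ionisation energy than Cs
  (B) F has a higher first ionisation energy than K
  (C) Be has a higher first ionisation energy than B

The general trend: first ionisation energy increases across a period and decreases down a group.
(A) Ga (period 4, group 13) vs Cs (period 6, group 1): the stated order agrees with the simple trend.
(B) F (period 2, group 17) vs K (period 4, group 1): the stated order agrees with the simple trend.
(C) Be (period 2, group 2) vs B (period 2, group 13): the stated order contradicts the simple trend.
The exception is (C): removing B's lone 2p electron is easier than breaking Be's filled 2s².

(C)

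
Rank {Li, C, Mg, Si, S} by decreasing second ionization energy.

Consider each +1 ion: Li⁺ is the bare [He] core; C⁺ still has 3 valence electrons; Mg⁺ still has 1 valence electron; Si⁺ still has 3 valence electrons; S⁺ still has 5 valence electrons.
Pulling an electron out of a noble-gas core costs far more than removing a remaining valence electron, so Li sits at the high end of IE_2.
Valence configurations: C⁺ [He]2s²2p¹, Mg⁺ [Ne]3s¹, Si⁺ [Ne]3s²3p¹, S⁺ [Ne]3s²3p³.
Tabulated IE_2 (kJ/mol): Li 7298, C 2353, Mg 1451, Si 1577, S 2252.
Hence IE_2: Mg < Si < S < C < Li.

Li, C, S, Si, Mg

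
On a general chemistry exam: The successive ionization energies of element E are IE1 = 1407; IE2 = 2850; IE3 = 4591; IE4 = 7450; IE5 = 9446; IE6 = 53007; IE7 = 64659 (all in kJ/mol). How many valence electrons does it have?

5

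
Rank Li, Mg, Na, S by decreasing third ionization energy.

The third ionization energy removes an electron from the +2 ion. For each element: Li²⁺ is already 1 electron into the core; Mg²⁺ is the bare [Ne] core; Na²⁺ is already 1 electron into the core; S²⁺ still has 4 valence electrons.
Breaking into a closed-shell core is much more expensive than removing a leftover valence electron — Na, Mg and Li have the largest IE_3 here.
Approximate IE_3 values (kJ/mol): Li 11815, Mg 7733, Na 6910, S 3357.
Putting it together, IE_3: S < Na < Mg < Li.

Li, Mg, Na, S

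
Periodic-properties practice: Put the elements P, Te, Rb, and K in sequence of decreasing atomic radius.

P is in period 3, group 15; K is in period 4, group 1; Rb is in period 5, group 1; Te is in period 5, group 16.
Atomic radius shrinks across a period as nuclear charge pulls the same shell inward, and grows down a group as new shells are added.
Neither a single period nor a single group — weigh both effects.
Te > P: period and group pull opposite ways; the down-group shift dominates (136 vs 111 pm).
K > Te: period and group pull opposite ways; the across-period shift dominates (196 vs 136 pm).
Rb > K: Rb sits below K in group 1, so the down-group effect alone puts Rb larger.
For reference (pm): P 111, K 196, Rb 210, Te 136.
So from largest to smallest: Rb > K > Te > P.

Rb > K > Te > P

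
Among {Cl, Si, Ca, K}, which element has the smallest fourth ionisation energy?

Si

After 3 electrons have been removed, what remains? Cl³⁺ still has 4 valence electrons; Si³⁺ still has 1 valence electron; Ca³⁺ is already 1 electron into the core; K³⁺ is already 2 electrons into the core.
Core electrons are held far more tightly than valence electrons, so K and Ca top the IE_4 order.
Valence configurations: Cl³⁺ [Ne]3s²3p², Si³⁺ [Ne]3s¹.
The numbers (kJ/mol): Cl 5159, Si 4356, Ca 6491, K 5877.
So the fourth ionization energies run Si < Cl < K < Ca.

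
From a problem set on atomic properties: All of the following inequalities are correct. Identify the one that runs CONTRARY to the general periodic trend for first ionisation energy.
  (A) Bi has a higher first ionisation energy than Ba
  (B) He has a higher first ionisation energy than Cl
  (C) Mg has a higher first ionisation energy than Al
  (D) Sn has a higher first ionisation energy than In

(C)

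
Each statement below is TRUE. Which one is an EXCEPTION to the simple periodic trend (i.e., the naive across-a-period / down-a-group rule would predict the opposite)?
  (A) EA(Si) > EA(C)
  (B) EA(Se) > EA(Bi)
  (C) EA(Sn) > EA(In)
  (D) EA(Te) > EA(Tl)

(A)

The general trend: electron affinity increases across a period and decreases down a group.
(A) Si (period 3, group 14) vs C (period 2, group 14): the stated order contradicts the simple trend.
(B) Se (period 4, group 16) vs Bi (period 6, group 15): the stated order agrees with the simple trend.
(C) Sn (period 5, group 14) vs In (period 5, group 13): the stated order agrees with the simple trend.
(D) Te (period 5, group 16) vs Tl (period 6, group 13): the stated order agrees with the simple trend.
The exception is (A): Si's larger, more diffuse 3p orbitals accept an added electron slightly more readily than C's compact 2p.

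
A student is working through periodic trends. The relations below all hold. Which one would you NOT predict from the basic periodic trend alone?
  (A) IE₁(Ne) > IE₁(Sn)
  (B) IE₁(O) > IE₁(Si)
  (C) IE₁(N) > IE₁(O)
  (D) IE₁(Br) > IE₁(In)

The general trend: first ionisation energy increases across a period and decreases down a group.
(A) Ne (period 2, group 18) vs Sn (period 5, group 14): the stated order agrees with the simple trend.
(B) O (period 2, group 16) vs Si (period 3, group 14): the stated order agrees with the simple trend.
(C) N (period 2, group 15) vs O (period 2, group 16): the stated order contradicts the simple trend.
(D) Br (period 4, group 17) vs In (period 5, group 13): the stated order agrees with the simple trend.
The exception is (C): pairing an electron in O's 2p⁴ costs repulsion energy, so O ionizes more easily than half-filled N (2p³).

(C)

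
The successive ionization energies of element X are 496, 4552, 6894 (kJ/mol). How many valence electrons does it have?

1

Look for the largest jump between consecutive ionization energies: IE2/IE1 ≈ 9.2, far larger than any earlier ratio.
That jump marks the point where a core electron is being removed. So the atom has 1 valence electron.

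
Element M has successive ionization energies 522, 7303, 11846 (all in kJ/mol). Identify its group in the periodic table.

Group 1

Look for the largest jump between consecutive ionization energies: IE2/IE1 ≈ 14.0, far larger than any earlier ratio.
That jump marks the point where a core electron is being removed. So the atom has 1 valence electron.
A main-group element with 1 valence electron is in group 1.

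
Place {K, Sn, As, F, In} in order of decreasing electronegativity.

F > As > Sn > In > K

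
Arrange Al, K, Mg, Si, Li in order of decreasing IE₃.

Li > Mg > K > Si > Al

After 2 electrons have been removed, what remains? Al²⁺ still has 1 valence electron; K²⁺ is already 1 electron into the core; Mg²⁺ is the bare [Ne] core; Si²⁺ still has 2 valence electrons; Li²⁺ is already 1 electron into the core.
Core electrons are held far more tightly than valence electrons, so K, Mg and Li top the IE_3 order.
Valence configurations: Al²⁺ [Ne]3s¹, Si²⁺ [Ne]3s².
The numbers (kJ/mol): Al 2745, K 4420, Mg 7733, Si 3232, Li 11815.
So the third ionization energies run Al < Si < K < Mg < Li.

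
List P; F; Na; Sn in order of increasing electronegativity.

Na < Sn < P < F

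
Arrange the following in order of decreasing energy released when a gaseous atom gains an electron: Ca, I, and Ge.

I, Ge, Ca

Ca is in period 4, group 2; Ge is in period 4, group 14; I is in period 5, group 17.
EA tends to increase across a period and decrease down a group, though the pattern is less regular than for IE or radius.
Here both period and group differ, so the two effects have to be weighed against each other.
Ge > Ca: both are in period 4; the period trend gives Ge the larger value.
I > Ge: the two effects oppose for this pair; the across-period effect wins (295 vs 119 kJ/mol).
For reference (kJ/mol): Ca 2, Ge 119, I 295.
So from highest to lowest: I > Ge > Ca.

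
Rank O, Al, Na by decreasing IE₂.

Na > O > Al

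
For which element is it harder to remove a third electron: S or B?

The third ionization energy removes an electron from the +2 ion. For each element: S²⁺ still has 4 valence electrons; B²⁺ still has 1 valence electron.
All are still removing valence electrons, so compare the +2 ions as you would atoms: IE_3 generally rises across a period (higher Z_eff) and falls down a group (larger shell), subject to the usual subshell exceptions.
Valence configurations: S²⁺ [Ne]3s²3p², B²⁺ [He]2s¹.
Approximate IE_3 values (kJ/mol): S 3357, B 3660.
Putting it together, IE_3: S < B.

B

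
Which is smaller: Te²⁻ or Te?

Te

Forming Te²⁻ adds 2 electrons to Te. More electron–electron repulsion in the same shell, with unchanged nuclear charge, lets the cloud expand.
An anion is larger than its parent atom: Te²⁻ > Te.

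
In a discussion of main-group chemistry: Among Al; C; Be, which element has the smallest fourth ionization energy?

IE_4 is the cost of taking one more electron from the +3 cation: Al³⁺ is the bare [Ne] core; C³⁺ still has 1 valence electron; Be³⁺ is already 1 electron into the core.
Breaking into a closed-shell core is much more expensive than removing a leftover valence electron — Al and Be have the largest IE_4 here.
Tabulated IE_4 (kJ/mol): Al 11577, C 6223, Be 21007.
Putting it together, IE_4: C < Al < Be.

C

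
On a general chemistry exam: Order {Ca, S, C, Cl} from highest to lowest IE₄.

Ca > C > Cl > S

After 3 electrons have been removed, what remains? Ca³⁺ is already 1 electron into the core; S³⁺ still has 3 valence electrons; C³⁺ still has 1 valence electron; Cl³⁺ still has 4 valence electrons.
Breaking into a closed-shell core is much more expensive than removing a leftover valence electron — Ca has the largest IE_4 here.
Valence configurations: S³⁺ [Ne]3s²3p¹, C³⁺ [He]2s¹, Cl³⁺ [Ne]3s²3p².
Tabulated IE_4 (kJ/mol): Ca 6491, S 4556, C 6223, Cl 5159.
So the fourth ionization energies run S < Cl < C < Ca.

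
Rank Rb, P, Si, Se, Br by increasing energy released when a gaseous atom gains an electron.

Si is in period 3, group 14; P is in period 3, group 15; Se is in period 4, group 16; Br is in period 4, group 17; Rb is in period 5, group 1.
EA tends to increase across a period and decrease down a group, though the pattern is less regular than for IE or radius.
Here both period and group differ, so the two effects have to be weighed against each other.
P > Rb: relative to Rb, both the across-period and down-group shifts push P's electron affinity up.
Si > P: this pair runs against the simple trend — see the exception note.
Se > Si: the two effects oppose for this pair; the across-period effect wins (195 vs 134 kJ/mol).
Br > Se: Br lies to the right of Se in period 4, so the across-period effect alone puts Br higher.
Note the exception: Si has a higher electron affinity than P, contrary to the simple trend — adding an electron to P's half-filled 3p³ is unfavourable, so Si (3p²) has the more exothermic EA.
Approximate values (kJ/mol): Si 134, P 72, Se 195, Br 325, Rb 47.
So from lowest to highest: Rb < P < Si < Se < Br.

Rb, P, Si, Se, Br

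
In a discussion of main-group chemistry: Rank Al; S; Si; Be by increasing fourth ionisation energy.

Si < S < Al < Be

After 3 electrons have been removed, what remains? Al³⁺ is the bare [Ne] core; S³⁺ still has 3 valence electrons; Si³⁺ still has 1 valence electron; Be³⁺ is already 1 electron into the core.
Core electrons are held far more tightly than valence electrons, so Al and Be top the IE_4 order.
Valence configurations: S³⁺ [Ne]3s²3p¹, Si³⁺ [Ne]3s¹.
The numbers (kJ/mol): Al 11577, S 4556, Si 4356, Be 21007.
Putting it together, IE_4: Si < S < Al < Be.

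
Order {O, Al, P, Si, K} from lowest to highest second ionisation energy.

Si < Al < P < K < O

IE_2 is the cost of taking one more electron from the +1 cation: O⁺ still has 5 valence electrons; Al⁺ still has 2 valence electrons; P⁺ still has 4 valence electrons; Si⁺ still has 3 valence electrons; K⁺ is the bare [Ar] core.
Usually core removal costs more than valence removal, but here the competition is close: a tightly held n=2 valence electron can cost more to remove than an n=3 core electron, so the actual values have to decide it.
Valence configurations: O⁺ [He]2s²2p³, Al⁺ [Ne]3s², P⁺ [Ne]3s²3p², Si⁺ [Ne]3s²3p¹.
Si⁺ loses a lone 3p electron whereas Al⁺ must break into a filled 3s² pair, so IE_2(Al) > IE_2(Si) even though Si has the higher nuclear charge.
The numbers (kJ/mol): O 3388, Al 1817, P 1907, Si 1577, K 3052.
So the second ionization energies run Si < Al < P < K < O.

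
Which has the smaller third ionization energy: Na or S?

S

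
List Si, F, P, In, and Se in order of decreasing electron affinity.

F > Se > Si > P > In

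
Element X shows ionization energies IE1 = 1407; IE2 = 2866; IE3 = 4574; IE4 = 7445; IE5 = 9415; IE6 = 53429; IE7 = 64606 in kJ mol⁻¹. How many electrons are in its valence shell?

Look for the largest jump between consecutive ionization energies: IE6/IE5 ≈ 5.7, far larger than any earlier ratio.
That jump marks the point where a core electron is being removed. So the atom has 5 valence electrons.

5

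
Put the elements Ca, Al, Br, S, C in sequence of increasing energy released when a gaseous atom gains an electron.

Ca < Al < C < S < Br

C is in period 2, group 14; Al is in period 3, group 13; S is in period 3, group 16; Ca is in period 4, group 2; Br is in period 4, group 17.
EA tends to increase across a period and decrease down a group, though the pattern is less regular than for IE or radius.
Here both period and group differ, so the two effects have to be weighed against each other.
Al > Ca: relative to Ca, both the across-period and down-group shifts push Al's electron affinity up.
C > Al: both effects reinforce here, so C is clearly the higher of the two.
S > C: period and group pull opposite ways; the across-period shift dominates (200 vs 122 kJ/mol).
Br > S: the two effects oppose for this pair; the across-period effect wins (325 vs 200 kJ/mol).
Approximate values (kJ/mol): C 122, Al 42, S 200, Ca 2, Br 325.
So from lowest to highest: Ca < Al < C < S < Br.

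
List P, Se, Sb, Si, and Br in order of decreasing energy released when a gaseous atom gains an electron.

Br > Se > Si > Sb > P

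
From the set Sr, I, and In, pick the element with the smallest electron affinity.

Sr is in period 5, group 2; In is in period 5, group 13; I is in period 5, group 17.
EA tends to increase across a period and decrease down a group, though the pattern is less regular than for IE or radius.
All lie in period 5, so electron affinity increases left to right.
The smallest electron affinity among these belongs to Sr.

Sr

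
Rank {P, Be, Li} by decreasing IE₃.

Be, Li, P

Consider each +2 ion: P²⁺ still has 3 valence electrons; Be²⁺ is the bare [He] core; Li²⁺ is already 1 electron into the core.
Core electrons are held far more tightly than valence electrons, so Li and Be top the IE_3 order.
Approximate IE_3 values (kJ/mol): P 2914, Be 14849, Li 11815.
Overall IE_3 order: P < Li < Be.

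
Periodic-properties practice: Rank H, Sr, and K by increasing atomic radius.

H < Sr < K

H is in period 1, group 1; K is in period 4, group 1; Sr is in period 5, group 2.
Atomic radius shrinks across a period as nuclear charge pulls the same shell inward, and grows down a group as new shells are added.
Neither a single period nor a single group — weigh both effects.
Sr > H: period and group pull opposite ways; the down-group shift dominates (185 vs 32 pm).
K > Sr: period and group pull opposite ways; the across-period shift dominates (196 vs 185 pm).
Approximate values (pm): H 32, K 196, Sr 185.
So from smallest to largest: H < Sr < K.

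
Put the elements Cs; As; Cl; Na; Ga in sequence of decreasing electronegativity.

Cl > As > Ga > Na > Cs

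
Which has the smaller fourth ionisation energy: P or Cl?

P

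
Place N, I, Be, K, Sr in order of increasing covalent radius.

N < Be < I < Sr < K

Moving right in a period, electrons are added to the same shell under a stronger nuclear pull, so atoms get smaller; moving down, a new shell is opened and atoms get larger.
Here both period and group differ, so the two effects have to be weighed against each other.
Be > N: both are in period 2; the period trend gives Be the larger value.
I > Be: the two effects oppose for this pair; the down-group effect wins (133 vs 102 pm).
Sr > I: Sr lies to the left of I in period 5, so the across-period effect alone puts Sr larger.
K > Sr: period and group pull opposite ways; the across-period shift dominates (196 vs 185 pm).
Tabulated atomic radius (pm): Be 102, N 71, K 196, Sr 185, I 133.
So from smallest to largest: N < Be < I < Sr < K.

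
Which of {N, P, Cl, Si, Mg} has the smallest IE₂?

The second ionization energy removes an electron from the +1 ion. For each element: N⁺ still has 4 valence electrons; P⁺ still has 4 valence electrons; Cl⁺ still has 6 valence electrons; Si⁺ still has 3 valence electrons; Mg⁺ still has 1 valence electron.
All are still removing valence electrons, so compare the +1 ions as you would atoms: IE_2 generally rises across a period (higher Z_eff) and falls down a group (larger shell), subject to the usual subshell exceptions.
Valence configurations: N⁺ [He]2s²2p², P⁺ [Ne]3s²3p², Cl⁺ [Ne]3s²3p⁴, Si⁺ [Ne]3s²3p¹, Mg⁺ [Ne]3s¹.
Approximate IE_2 values (kJ/mol): N 2856, P 1907, Cl 2298, Si 1577, Mg 1451.
So the second ionization energies run Mg < Si < P < Cl < N.

Mg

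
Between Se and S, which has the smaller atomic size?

Across a period the added protons contract the valence shell; down a group each new principal shell makes the atom larger.
All are in group 16, so atomic radius increases down the group.
So S has the smaller atomic size (S < Se).

S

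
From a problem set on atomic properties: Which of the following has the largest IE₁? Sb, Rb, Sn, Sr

Rb is in period 5, group 1; Sr is in period 5, group 2; Sn is in period 5, group 14; Sb is in period 5, group 15.
Removing the outermost electron gets harder across a period and easier down a group.
All lie in period 5, so first ionization energy increases left to right.
The largest IE₁ among these belongs to Sb.

Sb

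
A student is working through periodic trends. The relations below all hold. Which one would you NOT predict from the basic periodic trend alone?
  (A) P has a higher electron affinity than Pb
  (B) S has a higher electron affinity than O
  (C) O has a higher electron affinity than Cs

(B)

The general trend: electron affinity increases across a period and decreases down a group.
(A) P (period 3, group 15) vs Pb (period 6, group 14): the stated order agrees with the simple trend.
(B) S (period 3, group 16) vs O (period 2, group 16): the stated order contradicts the simple trend.
(C) O (period 2, group 16) vs Cs (period 6, group 1): the stated order agrees with the simple trend.
The exception is (B): the compact 2p subshell of O repels the added electron more than S's larger 3p does.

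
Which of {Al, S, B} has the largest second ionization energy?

After 1 electron has been removed, what remains? Al⁺ still has 2 valence electrons; S⁺ still has 5 valence electrons; B⁺ still has 2 valence electrons.
All are still removing valence electrons, so compare the +1 ions as you would atoms: IE_2 generally rises across a period (higher Z_eff) and falls down a group (larger shell), subject to the usual subshell exceptions.
Valence configurations: Al⁺ [Ne]3s², S⁺ [Ne]3s²3p³, B⁺ [He]2s².
Tabulated IE_2 (kJ/mol): Al 1817, S 2252, B 2427.
Hence IE_2: Al < S < B.

B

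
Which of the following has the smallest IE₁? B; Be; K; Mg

Be is in period 2, group 2; B is in period 2, group 13; Mg is in period 3, group 2; K is in period 4, group 1.
IE₁ increases left→right with effective nuclear charge and decreases top→bottom as the valence shell moves farther out.
Neither a single period nor a single group — weigh both effects.
Mg > K: both effects reinforce here, so Mg is clearly the higher of the two.
B > Mg: both effects reinforce here, so B is clearly the higher of the two.
Be > B: this pair runs against the simple trend — see the exception note.
Note the exception: Be has a higher first ionization energy than B, contrary to the simple trend — removing B's lone 2p electron is easier than breaking Be's filled 2s².
For reference (kJ/mol): Be 900, B 801, Mg 738, K 419.
The smallest IE₁ among these belongs to K.

K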